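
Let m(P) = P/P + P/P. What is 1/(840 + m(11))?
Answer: 1/842 ≈ 0.0011876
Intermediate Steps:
m(P) = 2 (m(P) = 1 + 1 = 2)
1/(840 + m(11)) = 1/(840 + 2) = 1/842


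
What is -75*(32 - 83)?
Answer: 3825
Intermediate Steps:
-75*(32 - 83) = -75*(-51) = 3825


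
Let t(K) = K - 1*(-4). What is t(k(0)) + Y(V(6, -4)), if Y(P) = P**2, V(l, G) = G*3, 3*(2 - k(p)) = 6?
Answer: 148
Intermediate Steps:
k(p) = 0 (k(p) = 2 - 1/3*6 = 2 - 2 = 0)
V(l, G) = 3*G
t(K) = 4 + K (t(K) = K + 4 = 4 + K)
t(k(0)) + Y(V(6, -4)) = (4 + 0) + (3*(-4))**2 = 4 + (-12)**2 = 4 + 144 = 148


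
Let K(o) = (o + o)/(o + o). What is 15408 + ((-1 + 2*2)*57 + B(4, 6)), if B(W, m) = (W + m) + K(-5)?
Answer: 15590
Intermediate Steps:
K(o) = 1 (K(o) = (2*o)/((2*o)) = (2*o)*(1/(2*o)) = 1)
B(W, m) = 1 + W + m (B(W, m) = (W + m) + 1 = 1 + W + m)
15408 + ((-1 + 2*2)*57 + B(4, 6)) = 15408 + ((-1 + 2*2)*57 + (1 + 4 + 6)) = 15408 + ((-1 + 4)*57 + 11) = 15408 + (3*57 + 11) = 15408 + (171 + 11) = 15408 + 182 = 15590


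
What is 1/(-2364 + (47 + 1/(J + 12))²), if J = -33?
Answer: -441/70328 ≈ -0.0062706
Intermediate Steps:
1/(-2364 + (47 + 1/(J + 12))²) = 1/(-2364 + (47 + 1/(-33 + 12))²) = 1/(-2364 + (47 + 1/(-21))²) = 1/(-2364 + (47 - 1/21)²) = 1/(-2364 + (986/21)²) = 1/(-2364 + 972196/441) = 1/(-70328/441) = -441/70328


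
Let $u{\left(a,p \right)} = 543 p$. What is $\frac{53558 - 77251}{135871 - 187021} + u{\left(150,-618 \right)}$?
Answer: $- \frac{17164586407}{51150} \approx -3.3557 \cdot 10^{5}$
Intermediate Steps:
$\frac{53558 - 77251}{135871 - 187021} + u{\left(150,-618 \right)} = \frac{53558 - 77251}{135871 - 187021} + 543 \left(-618\right) = - \frac{23693}{-51150} - 335574 = \left(-23693\right) \left(- \frac{1}{51150}\right) - 335574 = \frac{23693}{51150} - 335574 = - \frac{17164586407}{51150}$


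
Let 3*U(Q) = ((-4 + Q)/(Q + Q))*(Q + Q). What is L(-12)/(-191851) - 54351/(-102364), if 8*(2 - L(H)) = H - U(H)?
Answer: 191908043/361447284 ≈ 0.53094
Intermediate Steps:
U(Q) = -4/3 + Q/3 (U(Q) = (((-4 + Q)/(Q + Q))*(Q + Q))/3 = (((-4 + Q)/((2*Q)))*(2*Q))/3 = (((-4 + Q)*(1/(2*Q)))*(2*Q))/3 = (((-4 + Q)/(2*Q))*(2*Q))/3 = (-4 + Q)/3 = -4/3 + Q/3)
L(H) = 11/6 - H/12 (L(H) = 2 - (H - (-4/3 + H/3))/8 = 2 - (H + (4/3 - H/3))/8 = 2 - (4/3 + 2*H/3)/8 = 2 + (-⅙ - H/12) = 11/6 - H/12)
L(-12)/(-191851) - 54351/(-102364) = (11/6 - 1/12*(-12))/(-191851) - 54351/(-102364) = (11/6 + 1)*(-1/191851) - 54351*(-1/102364) = (17/6)*(-1/191851) + 54351/102364 = -17/1151106 + 54351/102364 = 191908043/361447284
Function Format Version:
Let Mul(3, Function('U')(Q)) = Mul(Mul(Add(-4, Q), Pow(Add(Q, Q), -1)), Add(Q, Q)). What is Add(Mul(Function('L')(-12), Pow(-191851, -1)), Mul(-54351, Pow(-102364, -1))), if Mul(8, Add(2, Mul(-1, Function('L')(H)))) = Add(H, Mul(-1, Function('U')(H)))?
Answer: Rational(191908043, 361447284) ≈ 0.53094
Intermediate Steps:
Function('U')(Q) = Add(Rational(-4, 3), Mul(Rational(1, 3), Q)) (Function('U')(Q) = Mul(Rational(1, 3), Mul(Mul(Add(-4, Q), Pow(Add(Q, Q), -1)), Add(Q, Q))) = Mul(Rational(1, 3), Mul(Mul(Add(-4, Q), Pow(Mul(2, Q), -1)), Mul(2, Q))) = Mul(Rational(1, 3), Mul(Mul(Add(-4, Q), Mul(Rational(1, 2), Pow(Q, -1))), Mul(2, Q))) = Mul(Rational(1, 3), Mul(Mul(Rational(1, 2), Pow(Q, -1), Add(-4, Q)), Mul(2, Q))) = Mul(Rational(1, 3), Add(-4, Q)) = Add(Rational(-4, 3), Mul(Rational(1, 3), Q)))
Function('L')(H) = Add(Rational(11, 6), Mul(Rational(-1, 12), H)) (Function('L')(H) = Add(2, Mul(Rational(-1, 8), Add(H, Mul(-1, Add(Rational(-4, 3), Mul(Rational(1, 3), H)))))) = Add(2, Mul(Rational(-1, 8), Add(H, Add(Rational(4, 3), Mul(Rational(-1, 3), H))))) = Add(2, Mul(Rational(-1, 8), Add(Rational(4, 3), Mul(Rational(2, 3), H)))) = Add(2, Add(Rational(-1, 6), Mul(Rational(-1, 12), H))) = Add(Rational(11, 6), Mul(Rational(-1, 12), H)))
Add(Mul(Function('L')(-12), Pow(-191851, -1)), Mul(-54351, Pow(-102364, -1))) = Add(Mul(Add(Rational(11, 6), Mul(Rational(-1, 12), -12)), Pow(-191851, -1)), Mul(-54351, Pow(-102364, -1))) = Add(Mul(Add(Rational(11, 6), 1), Rational(-1, 191851)), Mul(-54351, Rational(-1, 102364))) = Add(Mul(Rational(17, 6), Rational(-1, 191851)), Rational(54351, 102364)) = Add(Rational(-17, 1151106), Rational(54351, 102364)) = Rational(191908043, 361447284)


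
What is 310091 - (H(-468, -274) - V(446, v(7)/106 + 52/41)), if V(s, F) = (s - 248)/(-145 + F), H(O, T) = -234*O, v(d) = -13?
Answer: 41799775027/208397 ≈ 2.0058e+5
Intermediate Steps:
V(s, F) = (-248 + s)/(-145 + F)
310091 - (H(-468, -274) - V(446, v(7)/106 + 52/41)) = 310091 - (-234*(-468) - (-248 + 446)/(-145 + (-13/106 + 52/41))) = 310091 - (109512 - 198/(-145 + (-13*1/106 + 52*(1/41)))) = 310091 - (109512 - 198/(-145 + (-13/106 + 52/41))) = 310091 - (109512 - 198/(-145 + 4979/4346)) = 310091 - (109512 - 198/(-625191/4346)) = 310091 - (109512 - (-4346)*198/625191) = 310091 - (109512 - 1*(-286836/208397)) = 310091 - (109512 + 286836/208397) = 310091 - 1*22822259100/208397 = 310091 - 22822259100/208397 = 41799775027/208397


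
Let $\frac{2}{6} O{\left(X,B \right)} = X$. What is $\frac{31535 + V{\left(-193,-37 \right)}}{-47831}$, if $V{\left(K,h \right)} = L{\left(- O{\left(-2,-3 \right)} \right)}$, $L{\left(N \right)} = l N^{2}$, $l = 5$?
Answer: $- \frac{31715}{47831} \approx -0.66306$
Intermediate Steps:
$O{\left(X,B \right)} = 3 X$
$L{\left(N \right)} = 5 N^{2}$
$V{\left(K,h \right)} = 180$ ($V{\left(K,h \right)} = 5 \left(- 3 \left(-2\right)\right)^{2} = 5 \left(\left(-1\right) \left(-6\right)\right)^{2} = 5 \cdot 6^{2} = 5 \cdot 36 = 180$)
$\frac{31535 + V{\left(-193,-37 \right)}}{-47831} = \frac{31535 + 180}{-47831} = 31715 \left(- \frac{1}{47831}\right) = - \frac{31715}{47831}$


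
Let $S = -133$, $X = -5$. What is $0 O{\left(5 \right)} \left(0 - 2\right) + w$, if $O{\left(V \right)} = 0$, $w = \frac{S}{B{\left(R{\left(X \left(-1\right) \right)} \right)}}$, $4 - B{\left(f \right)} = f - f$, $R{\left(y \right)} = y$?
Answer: $- \frac{133}{4} \approx -33.25$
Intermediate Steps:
$B{\left(f \right)} = 4$ ($B{\left(f \right)} = 4 - \left(f - f\right) = 4 - 0 = 4 + 0 = 4$)
$w = - \frac{133}{4} \approx -33.25$
$0 O{\left(5 \right)} \left(0 - 2\right) + w = 0 \cdot 0 \left(0 - 2\right) - \frac{133}{4} = 0 \cdot 0 \left(-2\right) - \frac{133}{4} = 0 \cdot 0 - \frac{133}{4} = 0 - \frac{133}{4} = - \frac{133}{4}$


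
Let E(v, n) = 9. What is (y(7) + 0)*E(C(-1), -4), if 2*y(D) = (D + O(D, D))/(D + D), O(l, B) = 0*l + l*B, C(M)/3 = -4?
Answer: 18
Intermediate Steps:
C(M) = -12 (C(M) = 3*(-4) = -12)
O(l, B) = B*l (O(l, B) = 0 + B*l = B*l)
y(D) = (D + D²)/(4*D) (y(D) = ((D + D*D)/(D + D))/2 = ((D + D²)/((2*D)))/2 = ((D + D²)*(1/(2*D)))/2 = ((D + D²)/(2*D))/2 = (D + D²)/(4*D))
(y(7) + 0)*E(C(-1), -4) = ((¼ + (¼)*7) + 0)*9 = ((¼ + 7/4) + 0)*9 = (2 + 0)*9 = 2*9 = 18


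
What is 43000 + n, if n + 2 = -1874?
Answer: 41124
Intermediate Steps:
n = -1876 (n = -2 - 1874 = -1876)
43000 + n = 43000 - 1876 = 41124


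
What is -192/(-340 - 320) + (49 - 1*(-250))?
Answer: 16461/55 ≈ 299.29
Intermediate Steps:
-192/(-340 - 320) + (49 - 1*(-250)) = -192/(-660) + (49 + 250) = -192*(-1/660) + 299 = 16/55 + 299 = 16461/55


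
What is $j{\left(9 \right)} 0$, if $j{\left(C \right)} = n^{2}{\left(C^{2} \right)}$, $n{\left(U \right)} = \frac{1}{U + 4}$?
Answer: $0$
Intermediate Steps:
$n{\left(U \right)} = \frac{1}{4 + U}$
$j{\left(C \right)} = \frac{1}{\left(4 + C^{2}\right)^{2}}$ ($j{\left(C \right)} = \left(\frac{1}{4 + C^{2}}\right)^{2} = \frac{1}{\left(4 + C^{2}\right)^{2}}$)
$j{\left(9 \right)} 0 = \frac{1}{\left(4 + 9^{2}\right)^{2}} \cdot 0 = \frac{1}{\left(4 + 81\right)^{2}} \cdot 0 = \frac{1}{7225} \cdot 0 = 0$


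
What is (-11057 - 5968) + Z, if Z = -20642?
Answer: -37667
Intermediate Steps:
(-11057 - 5968) + Z = (-11057 - 5968) - 20642 = -17025 - 20642 = -37667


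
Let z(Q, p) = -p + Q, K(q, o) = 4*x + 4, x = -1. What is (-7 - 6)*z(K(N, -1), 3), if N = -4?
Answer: 39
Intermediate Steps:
K(q, o) = 0 (K(q, o) = 4*(-1) + 4 = -4 + 4 = 0)
z(Q, p) = Q - p
(-7 - 6)*z(K(N, -1), 3) = (-7 - 6)*(0 - 1*3) = -13*(0 - 3) = -13*(-3) = 39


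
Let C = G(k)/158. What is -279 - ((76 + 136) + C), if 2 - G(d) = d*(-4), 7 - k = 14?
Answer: -38776/79 ≈ -490.84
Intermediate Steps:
k = -7 (k = 7 - 1*14 = 7 - 14 = -7)
G(d) = 2 + 4*d (G(d) = 2 - d*(-4) = 2 - (-4)*d = 2 + 4*d)
C = -13/79 (C = (2 + 4*(-7))/158 = (2 - 28)*(1/158) = -26*1/158 = -13/79 ≈ -0.16456)
-279 - ((76 + 136) + C) = -279 - ((76 + 136) - 13/79) = -279 - (212 - 13/79) = -279 - 1*16735/79 = -279 - 16735/79 = -38776/79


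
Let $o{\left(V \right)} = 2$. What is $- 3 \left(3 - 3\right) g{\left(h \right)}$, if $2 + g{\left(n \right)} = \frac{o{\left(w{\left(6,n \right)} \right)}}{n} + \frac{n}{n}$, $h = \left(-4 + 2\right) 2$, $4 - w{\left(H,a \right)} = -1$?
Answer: $0$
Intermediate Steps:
$w{\left(H,a \right)} = 5$ ($w{\left(H,a \right)} = 4 - -1 = 4 + 1 = 5$)
$h = -4$ ($h = \left(-2\right) 2 = -4$)
$g{\left(n \right)} = -1 + \frac{2}{n}$ ($g{\left(n \right)} = -2 + \left(\frac{2}{n} + \frac{n}{n}\right) = -2 + \left(\frac{2}{n} + 1\right) = -2 + \left(1 + \frac{2}{n}\right) = -1 + \frac{2}{n}$)
$- 3 \left(3 - 3\right) g{\left(h \right)} = - 3 \left(3 - 3\right) \frac{2 - -4}{-4} = - 3 \cdot 0 \left(- \frac{2 + 4}{4}\right) = - 3 \cdot 0 \left(\left(- \frac{1}{4}\right) 6\right) = - 3 \cdot 0 \left(- \frac{3}{2}\right) = \left(-3\right) 0 = 0$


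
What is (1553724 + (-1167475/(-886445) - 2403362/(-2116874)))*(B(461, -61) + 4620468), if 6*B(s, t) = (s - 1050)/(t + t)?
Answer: 3572805750056462171527990/497678411951 ≈ 7.1789e+12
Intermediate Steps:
B(s, t) = (-1050 + s)/(12*t) (B(s, t) = ((s - 1050)/(t + t))/6 = ((-1050 + s)/((2*t)))/6 = ((-1050 + s)*(1/(2*t)))/6 = ((-1050 + s)/(2*t))/6 = (-1050 + s)/(12*t))
(1553724 + (-1167475/(-886445) - 2403362/(-2116874)))*(B(461, -61) + 4620468) = (1553724 + (-1167475/(-886445) - 2403362/(-2116874)))*((1/12)*(-1050 + 461)/(-61) + 4620468) = (1553724 + (-1167475*(-1/886445) - 2403362*(-1/2116874)))*((1/12)*(-1/61)*(-589) + 4620468) = (1553724 + (233495/177289 + 52247/46019))*(589/732 + 4620468) = (1553724 + 20008024788/8158662491)*(3382183165/732) = (12676329728191272/8158662491)*(3382183165/732) = 3572805750056462171527990/497678411951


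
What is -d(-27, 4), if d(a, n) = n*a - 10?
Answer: 118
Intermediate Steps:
d(a, n) = -10 + a*n (d(a, n) = a*n - 10 = -10 + a*n)
-d(-27, 4) = -(-10 - 27*4) = -(-10 - 108) = -1*(-118) = 118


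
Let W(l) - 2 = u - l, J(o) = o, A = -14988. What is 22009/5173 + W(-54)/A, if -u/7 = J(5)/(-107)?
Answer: 11755002591/2765340956 ≈ 4.2508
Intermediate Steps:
u = 35/107 (u = -35/(-107) = -35*(-1)/107 = -7*(-5/107) = 35/107 ≈ 0.32710)
W(l) = 249/107 - l (W(l) = 2 + (35/107 - l) = 249/107 - l)
22009/5173 + W(-54)/A = 22009/5173 + (249/107 - 1*(-54))/(-14988) = 22009*(1/5173) + (249/107 + 54)*(-1/14988) = 22009/5173 + (6027/107)*(-1/14988) = 22009/5173 - 2009/534572 = 11755002591/2765340956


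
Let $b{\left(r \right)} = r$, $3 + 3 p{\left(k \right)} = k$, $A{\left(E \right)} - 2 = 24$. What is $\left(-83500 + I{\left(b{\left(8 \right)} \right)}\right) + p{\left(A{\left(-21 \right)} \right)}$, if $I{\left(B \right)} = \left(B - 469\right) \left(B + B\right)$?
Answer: $- \frac{272605}{3} \approx -90868.0$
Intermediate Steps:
$A{\left(E \right)} = 26$ ($A{\left(E \right)} = 2 + 24 = 26$)
$p{\left(k \right)} = -1 + \frac{k}{3}$
$I{\left(B \right)} = 2 B \left(-469 + B\right)$ ($I{\left(B \right)} = \left(-469 + B\right) 2 B = 2 B \left(-469 + B\right)$)
$\left(-83500 + I{\left(b{\left(8 \right)} \right)}\right) + p{\left(A{\left(-21 \right)} \right)} = \left(-83500 + 2 \cdot 8 \left(-469 + 8\right)\right) + \left(-1 + \frac{1}{3} \cdot 26\right) = \left(-83500 + 2 \cdot 8 \left(-461\right)\right) + \left(-1 + \frac{26}{3}\right) = \left(-83500 - 7376\right) + \frac{23}{3} = -90876 + \frac{23}{3} = - \frac{272605}{3}$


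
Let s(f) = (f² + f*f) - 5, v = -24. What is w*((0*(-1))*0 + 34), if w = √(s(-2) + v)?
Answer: 34*I*√21 ≈ 155.81*I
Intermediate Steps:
s(f) = -5 + 2*f² (s(f) = (f² + f²) - 5 = 2*f² - 5 = -5 + 2*f²)
w = I*√21 (w = √((-5 + 2*(-2)²) - 24) = √((-5 + 2*4) - 24) = √((-5 + 8) - 24) = √(3 - 24) = √(-21) = I*√21 ≈ 4.5826*I)
w*((0*(-1))*0 + 34) = (I*√21)*((0*(-1))*0 + 34) = (I*√21)*(0*0 + 34) = (I*√21)*(0 + 34) = (I*√21)*34 = 34*I*√21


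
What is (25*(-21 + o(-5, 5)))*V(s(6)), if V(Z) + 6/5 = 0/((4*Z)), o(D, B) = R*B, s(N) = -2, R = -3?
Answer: 1080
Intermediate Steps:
o(D, B) = -3*B
V(Z) = -6/5 (V(Z) = -6/5 + 0/((4*Z)) = -6/5 + 0*(1/(4*Z)) = -6/5 + 0 = -6/5)
(25*(-21 + o(-5, 5)))*V(s(6)) = (25*(-21 - 3*5))*(-6/5) = (25*(-21 - 15))*(-6/5) = (25*(-36))*(-6/5) = -900*(-6/5) = 1080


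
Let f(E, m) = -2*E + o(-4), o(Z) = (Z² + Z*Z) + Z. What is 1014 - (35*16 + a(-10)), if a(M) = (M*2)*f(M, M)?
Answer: 1414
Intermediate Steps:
o(Z) = Z + 2*Z² (o(Z) = (Z² + Z²) + Z = 2*Z² + Z = Z + 2*Z²)
f(E, m) = 28 - 2*E (f(E, m) = -2*E - 4*(1 + 2*(-4)) = -2*E - 4*(1 - 8) = -2*E - 4*(-7) = -2*E + 28 = 28 - 2*E)
a(M) = 2*M*(28 - 2*M) (a(M) = (M*2)*(28 - 2*M) = (2*M)*(28 - 2*M) = 2*M*(28 - 2*M))
1014 - (35*16 + a(-10)) = 1014 - (35*16 + 4*(-10)*(14 - 1*(-10))) = 1014 - (560 + 4*(-10)*(14 + 10)) = 1014 - (560 + 4*(-10)*24) = 1014 - (560 - 960) = 1014 - 1*(-400) = 1014 + 400 = 1414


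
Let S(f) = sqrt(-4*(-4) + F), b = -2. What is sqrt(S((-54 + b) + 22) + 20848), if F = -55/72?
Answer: sqrt(750528 + 3*sqrt(2194))/6 ≈ 144.40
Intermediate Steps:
F = -55/72 (F = -55*1/72 = -55/72 ≈ -0.76389)
S(f) = sqrt(2194)/12 (S(f) = sqrt(-4*(-4) - 55/72) = sqrt(16 - 55/72) = sqrt(1097/72) = sqrt(2194)/12)
sqrt(S((-54 + b) + 22) + 20848) = sqrt(sqrt(2194)/12 + 20848) = sqrt(20848 + sqrt(2194)/12)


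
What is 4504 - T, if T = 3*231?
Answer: 3811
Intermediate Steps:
T = 693
4504 - T = 4504 - 1*693 = 4504 - 693 = 3811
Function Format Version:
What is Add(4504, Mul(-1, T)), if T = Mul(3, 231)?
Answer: 3811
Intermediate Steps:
T = 693
Add(4504, Mul(-1, T)) = Add(4504, Mul(-1, 693)) = Add(4504, -693) = 3811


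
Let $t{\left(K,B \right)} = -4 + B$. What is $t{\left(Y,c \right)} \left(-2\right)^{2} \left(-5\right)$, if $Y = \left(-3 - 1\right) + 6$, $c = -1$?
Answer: $100$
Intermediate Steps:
$Y = 2$ ($Y = -4 + 6 = 2$)
$t{\left(Y,c \right)} \left(-2\right)^{2} \left(-5\right) = \left(-4 - 1\right) \left(-2\right)^{2} \left(-5\right) = - 5 \cdot 4 \left(-5\right) = \left(-5\right) \left(-20\right) = 100$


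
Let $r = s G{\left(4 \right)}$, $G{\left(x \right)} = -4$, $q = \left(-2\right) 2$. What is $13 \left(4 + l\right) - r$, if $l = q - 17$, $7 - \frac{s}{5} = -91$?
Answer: $1739$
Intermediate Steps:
$s = 490$ ($s = 35 - -455 = 35 + 455 = 490$)
$q = -4$
$r = -1960$ ($r = 490 \left(-4\right) = -1960$)
$l = -21$ ($l = -4 - 17 = -21$)
$13 \left(4 + l\right) - r = 13 \left(4 - 21\right) - -1960 = 13 \left(-17\right) + 1960 = -221 + 1960 = 1739$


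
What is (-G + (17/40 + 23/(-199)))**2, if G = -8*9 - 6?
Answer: 388556495649/63361600 ≈ 6132.4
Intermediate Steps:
G = -78 (G = -72 - 6 = -78)
(-G + (17/40 + 23/(-199)))**2 = (-1*(-78) + (17/40 + 23/(-199)))**2 = (78 + (17*(1/40) + 23*(-1/199)))**2 = (78 + (17/40 - 23/199))**2 = (78 + 2463/7960)**2 = (623343/7960)**2 = 388556495649/63361600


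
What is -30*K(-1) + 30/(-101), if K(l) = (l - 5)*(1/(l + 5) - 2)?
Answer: -31845/101 ≈ -315.30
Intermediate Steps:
K(l) = (-5 + l)*(-2 + 1/(5 + l)) (K(l) = (-5 + l)*(1/(5 + l) - 2) = (-5 + l)*(-2 + 1/(5 + l)))
-30*K(-1) + 30/(-101) = -30*(45 - 1 - 2*(-1)**2)/(5 - 1) + 30/(-101) = -30*(45 - 1 - 2*1)/4 + 30*(-1/101) = -15*(45 - 1 - 2)/2 - 30/101 = -15*42/2 - 30/101 = -30*21/2 - 30/101 = -315 - 30/101 = -31845/101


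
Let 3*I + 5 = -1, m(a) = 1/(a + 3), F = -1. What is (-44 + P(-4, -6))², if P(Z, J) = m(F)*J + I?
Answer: 2401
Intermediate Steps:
m(a) = 1/(3 + a)
I = -2 (I = -5/3 + (⅓)*(-1) = -5/3 - ⅓ = -2)
P(Z, J) = -2 + J/2 (P(Z, J) = J/(3 - 1) - 2 = J/2 - 2 = -2 + J/2)
(-44 + P(-4, -6))² = (-44 + (-2 + (½)*(-6)))² = (-44 + (-2 - 3))² = (-44 - 5)² = (-49)² = 2401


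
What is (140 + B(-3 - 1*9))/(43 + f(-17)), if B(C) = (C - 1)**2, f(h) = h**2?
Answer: 309/332 ≈ 0.93072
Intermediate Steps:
B(C) = (-1 + C)**2
(140 + B(-3 - 1*9))/(43 + f(-17)) = (140 + (-1 + (-3 - 1*9))**2)/(43 + (-17)**2) = (140 + (-1 + (-3 - 9))**2)/(43 + 289) = (140 + (-1 - 12)**2)/332 = (140 + (-13)**2)*(1/332) = (140 + 169)*(1/332) = 309*(1/332) = 309/332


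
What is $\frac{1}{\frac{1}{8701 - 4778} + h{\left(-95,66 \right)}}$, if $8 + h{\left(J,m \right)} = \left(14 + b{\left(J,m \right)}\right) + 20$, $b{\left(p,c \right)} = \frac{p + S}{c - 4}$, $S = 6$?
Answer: $\frac{243226}{5974791} \approx 0.040709$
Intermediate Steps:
$b{\left(p,c \right)} = \frac{6 + p}{-4 + c}$ ($b{\left(p,c \right)} = \frac{p + 6}{c - 4} = \frac{6 + p}{-4 + c}$)
$h{\left(J,m \right)} = 26 + \frac{6 + J}{-4 + m}$ ($h{\left(J,m \right)} = -8 + \left(\left(14 + \frac{6 + J}{-4 + m}\right) + 20\right) = -8 + \left(34 + \frac{6 + J}{-4 + m}\right) = 26 + \frac{6 + J}{-4 + m}$)
$\frac{1}{\frac{1}{8701 - 4778} + h{\left(-95,66 \right)}} = \frac{1}{\frac{1}{8701 - 4778} + \frac{-98 - 95 + 26 \cdot 66}{-4 + 66}} = \frac{1}{\frac{1}{3923} + \frac{-98 - 95 + 1716}{62}} = \frac{1}{\frac{1}{3923} + \frac{1}{62} \cdot 1523} = \frac{1}{\frac{1}{3923} + \frac{1523}{62}} = \frac{1}{\frac{5974791}{243226}} = \frac{243226}{5974791}$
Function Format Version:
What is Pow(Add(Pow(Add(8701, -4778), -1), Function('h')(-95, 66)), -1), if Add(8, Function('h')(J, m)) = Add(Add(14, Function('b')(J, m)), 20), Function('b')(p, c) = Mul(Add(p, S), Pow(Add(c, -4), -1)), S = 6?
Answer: Rational(243226, 5974791) ≈ 0.040709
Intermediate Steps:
Function('b')(p, c) = Mul(Pow(Add(-4, c), -1), Add(6, p)) (Function('b')(p, c) = Mul(Add(p, 6), Pow(Add(c, -4), -1)) = Mul(Add(6, p), Pow(Add(-4, c), -1)) = Mul(Pow(Add(-4, c), -1), Add(6, p)))
Function('h')(J, m) = Add(26, Mul(Pow(Add(-4, m), -1), Add(6, J))) (Function('h')(J, m) = Add(-8, Add(Add(14, Mul(Pow(Add(-4, m), -1), Add(6, J))), 20)) = Add(-8, Add(34, Mul(Pow(Add(-4, m), -1), Add(6, J)))) = Add(26, Mul(Pow(Add(-4, m), -1), Add(6, J))))
Pow(Add(Pow(Add(8701, -4778), -1), Function('h')(-95, 66)), -1) = Pow(Add(Pow(Add(8701, -4778), -1), Mul(Pow(Add(-4, 66), -1), Add(-98, -95, Mul(26, 66)))), -1) = Pow(Add(Pow(3923, -1), Mul(Pow(62, -1), Add(-98, -95, 1716))), -1) = Pow(Add(Rational(1, 3923), Mul(Rational(1, 62), 1523)), -1) = Pow(Add(Rational(1, 3923), Rational(1523, 62)), -1) = Pow(Rational(5974791, 243226), -1) = Rational(243226, 5974791)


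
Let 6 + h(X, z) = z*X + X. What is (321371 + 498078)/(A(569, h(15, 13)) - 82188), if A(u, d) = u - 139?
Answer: -819449/81758 ≈ -10.023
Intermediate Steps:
h(X, z) = -6 + X + X*z (h(X, z) = -6 + (z*X + X) = -6 + (X*z + X) = -6 + (X + X*z) = -6 + X + X*z)
A(u, d) = -139 + u
(321371 + 498078)/(A(569, h(15, 13)) - 82188) = (321371 + 498078)/((-139 + 569) - 82188) = 819449/(430 - 82188) = 819449/(-81758) = 819449*(-1/81758) = -819449/81758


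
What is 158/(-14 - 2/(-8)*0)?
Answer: -79/7 ≈ -11.286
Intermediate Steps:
158/(-14 - 2/(-8)*0) = 158/(-14 - 2*(-⅛)*0) = 158/(-14 + (¼)*0) = 158/(-14 + 0) = 158/(-14) = 158*(-1/14) = -79/7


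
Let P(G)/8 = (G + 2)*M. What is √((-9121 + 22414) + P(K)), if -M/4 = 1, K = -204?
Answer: √19757 ≈ 140.56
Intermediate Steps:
M = -4 (M = -4*1 = -4)
P(G) = -64 - 32*G (P(G) = 8*((G + 2)*(-4)) = 8*((2 + G)*(-4)) = 8*(-8 - 4*G) = -64 - 32*G)
√((-9121 + 22414) + P(K)) = √((-9121 + 22414) + (-64 - 32*(-204))) = √(13293 + (-64 + 6528)) = √(13293 + 6464) = √19757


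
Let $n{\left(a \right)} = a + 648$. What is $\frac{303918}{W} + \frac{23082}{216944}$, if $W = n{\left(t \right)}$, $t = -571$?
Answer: $\frac{4709640279}{1193192} \approx 3947.1$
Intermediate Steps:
$n{\left(a \right)} = 648 + a$
$W = 77$ ($W = 648 - 571 = 77$)
$\frac{303918}{W} + \frac{23082}{216944} = \frac{303918}{77} + \frac{23082}{216944} = 303918 \cdot \frac{1}{77} + 23082 \cdot \frac{1}{216944} = \frac{303918}{77} + \frac{11541}{108472} = \frac{4709640279}{1193192}$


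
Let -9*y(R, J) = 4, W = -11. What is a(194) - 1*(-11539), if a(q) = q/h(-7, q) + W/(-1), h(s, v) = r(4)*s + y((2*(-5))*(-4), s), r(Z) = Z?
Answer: 1477527/128 ≈ 11543.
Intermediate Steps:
y(R, J) = -4/9 (y(R, J) = -1/9*4 = -4/9)
h(s, v) = -4/9 + 4*s (h(s, v) = 4*s - 4/9 = -4/9 + 4*s)
a(q) = 11 - 9*q/256 (a(q) = q/(-4/9 + 4*(-7)) - 11/(-1) = q/(-4/9 - 28) - 11*(-1) = q/(-256/9) + 11 = q*(-9/256) + 11 = -9*q/256 + 11 = 11 - 9*q/256)
a(194) - 1*(-11539) = (11 - 9/256*194) - 1*(-11539) = (11 - 873/128) + 11539 = 535/128 + 11539 = 1477527/128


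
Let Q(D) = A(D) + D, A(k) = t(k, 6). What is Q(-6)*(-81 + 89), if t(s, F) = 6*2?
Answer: 48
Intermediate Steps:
t(s, F) = 12
A(k) = 12
Q(D) = 12 + D
Q(-6)*(-81 + 89) = (12 - 6)*(-81 + 89) = 6*8 = 48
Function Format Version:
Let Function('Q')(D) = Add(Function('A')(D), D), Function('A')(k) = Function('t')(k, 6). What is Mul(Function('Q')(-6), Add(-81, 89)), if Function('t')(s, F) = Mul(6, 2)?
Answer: 48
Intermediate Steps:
Function('t')(s, F) = 12
Function('A')(k) = 12
Function('Q')(D) = Add(12, D)
Mul(Function('Q')(-6), Add(-81, 89)) = Mul(Add(12, -6), Add(-81, 89)) = Mul(6, 8) = 48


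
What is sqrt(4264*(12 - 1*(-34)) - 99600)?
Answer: 4*sqrt(6034) ≈ 310.72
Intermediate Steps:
sqrt(4264*(12 - 1*(-34)) - 99600) = sqrt(4264*(12 + 34) - 99600) = sqrt(4264*46 - 99600) = sqrt(196144 - 99600) = sqrt(96544) = 4*sqrt(6034)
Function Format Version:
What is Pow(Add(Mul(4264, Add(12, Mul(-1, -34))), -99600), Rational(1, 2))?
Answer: Mul(4, Pow(6034, Rational(1, 2))) ≈ 310.72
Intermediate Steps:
Pow(Add(Mul(4264, Add(12, Mul(-1, -34))), -99600), Rational(1, 2)) = Pow(Add(Mul(4264, Add(12, 34)), -99600), Rational(1, 2)) = Pow(Add(Mul(4264, 46), -99600), Rational(1, 2)) = Pow(Add(196144, -99600), Rational(1, 2)) = Pow(96544, Rational(1, 2)) = Mul(4, Pow(6034, Rational(1, 2)))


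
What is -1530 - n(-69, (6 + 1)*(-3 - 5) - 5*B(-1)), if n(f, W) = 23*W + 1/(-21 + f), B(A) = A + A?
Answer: -42479/90 ≈ -471.99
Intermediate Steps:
B(A) = 2*A
n(f, W) = 1/(-21 + f) + 23*W
-1530 - n(-69, (6 + 1)*(-3 - 5) - 5*B(-1)) = -1530 - (1 - 483*((6 + 1)*(-3 - 5) - 10*(-1)) + 23*((6 + 1)*(-3 - 5) - 10*(-1))*(-69))/(-21 - 69) = -1530 - (1 - 483*(7*(-8) - 5*(-2)) + 23*(7*(-8) - 5*(-2))*(-69))/(-90) = -1530 - (-1)*(1 - 483*(-56 + 10) + 23*(-56 + 10)*(-69))/90 = -1530 - (-1)*(1 - 483*(-46) + 23*(-46)*(-69))/90 = -1530 - (-1)*(1 + 22218 + 73002)/90 = -1530 - (-1)*95221/90 = -1530 - 1*(-95221/90) = -1530 + 95221/90 = -42479/90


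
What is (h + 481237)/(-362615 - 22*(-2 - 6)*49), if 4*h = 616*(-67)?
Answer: -156973/117997 ≈ -1.3303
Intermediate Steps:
h = -10318 (h = (616*(-67))/4 = (1/4)*(-41272) = -10318)
(h + 481237)/(-362615 - 22*(-2 - 6)*49) = (-10318 + 481237)/(-362615 - 22*(-2 - 6)*49) = 470919/(-362615 - (-176)*49) = 470919/(-362615 - 22*(-392)) = 470919/(-362615 + 8624) = 470919/(-353991) = 470919*(-1/353991) = -156973/117997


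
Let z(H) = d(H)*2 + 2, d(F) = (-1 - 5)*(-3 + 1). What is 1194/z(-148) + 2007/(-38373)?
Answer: 7627530/166283 ≈ 45.871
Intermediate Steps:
d(F) = 12 (d(F) = -6*(-2) = 12)
z(H) = 26 (z(H) = 12*2 + 2 = 24 + 2 = 26)
1194/z(-148) + 2007/(-38373) = 1194/26 + 2007/(-38373) = 1194*(1/26) + 2007*(-1/38373) = 597/13 - 669/12791 = 7627530/166283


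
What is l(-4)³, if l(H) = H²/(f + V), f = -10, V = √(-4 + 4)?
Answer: -512/125 ≈ -4.0960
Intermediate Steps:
V = 0 (V = √0 = 0)
l(H) = -H²/10 (l(H) = H²/(-10 + 0) = H²/(-10) = -H²/10)
l(-4)³ = (-⅒*(-4)²)³ = (-⅒*16)³ = (-8/5)³ = -512/125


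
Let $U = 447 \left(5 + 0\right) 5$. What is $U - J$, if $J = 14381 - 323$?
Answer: $-2883$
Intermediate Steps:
$J = 14058$
$U = 11175$ ($U = 447 \cdot 5 \cdot 5 = 447 \cdot 25 = 11175$)
$U - J = 11175 - 14058 = -2883$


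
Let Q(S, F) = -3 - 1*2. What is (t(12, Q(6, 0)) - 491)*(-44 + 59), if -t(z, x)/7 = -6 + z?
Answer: -7995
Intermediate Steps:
Q(S, F) = -5 (Q(S, F) = -3 - 2 = -5)
t(z, x) = 42 - 7*z (t(z, x) = -7*(-6 + z) = 42 - 7*z)
(t(12, Q(6, 0)) - 491)*(-44 + 59) = ((42 - 7*12) - 491)*(-44 + 59) = ((42 - 84) - 491)*15 = (-42 - 491)*15 = -533*15 = -7995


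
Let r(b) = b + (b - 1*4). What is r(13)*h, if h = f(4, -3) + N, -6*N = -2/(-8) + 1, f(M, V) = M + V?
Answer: 209/12 ≈ 17.417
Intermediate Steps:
r(b) = -4 + 2*b (r(b) = b + (b - 4) = b + (-4 + b) = -4 + 2*b)
N = -5/24 (N = -(-2/(-8) + 1)/6 = -(-2*(-⅛) + 1)/6 = -(¼ + 1)/6 = -⅙*5/4 = -5/24 ≈ -0.20833)
h = 19/24 (h = (4 - 3) - 5/24 = 1 - 5/24 = 19/24 ≈ 0.79167)
r(13)*h = (-4 + 2*13)*(19/24) = (-4 + 26)*(19/24) = 22*(19/24) = 209/12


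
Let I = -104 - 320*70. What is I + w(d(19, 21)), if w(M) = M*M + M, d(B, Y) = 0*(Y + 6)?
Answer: -22504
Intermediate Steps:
d(B, Y) = 0 (d(B, Y) = 0*(6 + Y) = 0)
w(M) = M + M² (w(M) = M² + M = M + M²)
I = -22504 (I = -104 - 22400 = -22504)
I + w(d(19, 21)) = -22504 + 0*(1 + 0) = -22504 + 0*1 = -22504 + 0 = -22504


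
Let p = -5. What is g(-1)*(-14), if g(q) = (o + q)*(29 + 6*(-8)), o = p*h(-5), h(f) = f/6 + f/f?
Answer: -1463/3 ≈ -487.67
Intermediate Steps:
h(f) = 1 + f/6 (h(f) = f*(⅙) + 1 = f/6 + 1 = 1 + f/6)
o = -⅚ (o = -5*(1 + (⅙)*(-5)) = -5*(1 - ⅚) = -5*⅙ = -⅚ ≈ -0.83333)
g(q) = 95/6 - 19*q (g(q) = (-⅚ + q)*(29 + 6*(-8)) = (-⅚ + q)*(29 - 48) = (-⅚ + q)*(-19) = 95/6 - 19*q)
g(-1)*(-14) = (95/6 - 19*(-1))*(-14) = (95/6 + 19)*(-14) = (209/6)*(-14) = -1463/3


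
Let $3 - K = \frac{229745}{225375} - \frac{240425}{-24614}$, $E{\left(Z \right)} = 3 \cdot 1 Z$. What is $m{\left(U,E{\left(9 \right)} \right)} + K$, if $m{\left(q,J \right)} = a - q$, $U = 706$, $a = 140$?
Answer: $- \frac{636603161711}{1109476050} \approx -573.79$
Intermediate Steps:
$E{\left(Z \right)} = 3 Z$
$m{\left(q,J \right)} = 140 - q$
$K = - \frac{8639717411}{1109476050}$ ($K = 3 - \left(\frac{229745}{225375} - \frac{240425}{-24614}\right) = 3 - \left(229745 \cdot \frac{1}{225375} - - \frac{240425}{24614}\right) = 3 - \left(\frac{45949}{45075} + \frac{240425}{24614}\right) = 3 - \frac{11968145561}{1109476050} = - \frac{8639717411}{1109476050} \approx -7.7872$)
$m{\left(U,E{\left(9 \right)} \right)} + K = \left(140 - 706\right) - \frac{8639717411}{1109476050} = -566 - \frac{8639717411}{1109476050} = - \frac{636603161711}{1109476050}$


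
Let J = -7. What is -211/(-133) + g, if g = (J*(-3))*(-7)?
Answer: -19340/133 ≈ -145.41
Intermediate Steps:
g = -147 (g = -7*(-3)*(-7) = 21*(-7) = -147)
-211/(-133) + g = -211/(-133) - 147 = -211*(-1/133) - 147 = 211/133 - 147 = -19340/133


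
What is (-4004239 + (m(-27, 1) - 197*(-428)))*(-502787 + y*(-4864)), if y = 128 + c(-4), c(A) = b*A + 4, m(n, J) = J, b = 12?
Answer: 3572471873686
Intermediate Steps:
c(A) = 4 + 12*A (c(A) = 12*A + 4 = 4 + 12*A)
y = 84 (y = 128 + (4 + 12*(-4)) = 128 + (4 - 48) = 128 - 44 = 84)
(-4004239 + (m(-27, 1) - 197*(-428)))*(-502787 + y*(-4864)) = (-4004239 + (1 - 197*(-428)))*(-502787 + 84*(-4864)) = (-4004239 + (1 + 84316))*(-502787 - 408576) = (-4004239 + 84317)*(-911363) = -3919922*(-911363) = 3572471873686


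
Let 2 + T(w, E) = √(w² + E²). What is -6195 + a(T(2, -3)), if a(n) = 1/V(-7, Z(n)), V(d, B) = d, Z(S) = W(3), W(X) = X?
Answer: -43366/7 ≈ -6195.1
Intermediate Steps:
T(w, E) = -2 + √(E² + w²) (T(w, E) = -2 + √(w² + E²) = -2 + √(E² + w²))
Z(S) = 3
a(n) = -⅐ (a(n) = 1/(-7) = -⅐)
-6195 + a(T(2, -3)) = -6195 - ⅐ = -43366/7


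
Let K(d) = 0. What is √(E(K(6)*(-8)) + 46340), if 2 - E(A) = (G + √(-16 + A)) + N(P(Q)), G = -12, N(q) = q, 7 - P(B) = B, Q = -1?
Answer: √(46346 - 4*I) ≈ 215.28 - 0.0093*I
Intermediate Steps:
P(B) = 7 - B
E(A) = 6 - √(-16 + A) (E(A) = 2 - ((-12 + √(-16 + A)) + (7 - 1*(-1))) = 2 - ((-12 + √(-16 + A)) + (7 + 1)) = 2 - ((-12 + √(-16 + A)) + 8) = 2 - (-4 + √(-16 + A)) = 2 + (4 - √(-16 + A)) = 6 - √(-16 + A))
√(E(K(6)*(-8)) + 46340) = √((6 - √(-16 + 0*(-8))) + 46340) = √((6 - √(-16 + 0)) + 46340) = √((6 - √(-16)) + 46340) = √((6 - 4*I) + 46340) = √(46346 - 4*I)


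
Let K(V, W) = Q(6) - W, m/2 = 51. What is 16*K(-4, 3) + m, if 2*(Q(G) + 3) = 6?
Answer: 54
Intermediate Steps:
m = 102 (m = 2*51 = 102)
Q(G) = 0 (Q(G) = -3 + (1/2)*6 = -3 + 3 = 0)
K(V, W) = -W (K(V, W) = 0 - W = -W)
16*K(-4, 3) + m = 16*(-1*3) + 102 = 16*(-3) + 102 = -48 + 102 = 54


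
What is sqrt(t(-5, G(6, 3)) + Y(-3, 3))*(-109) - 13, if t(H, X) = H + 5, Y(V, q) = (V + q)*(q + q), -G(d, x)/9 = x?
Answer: -13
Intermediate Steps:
G(d, x) = -9*x
Y(V, q) = 2*q*(V + q) (Y(V, q) = (V + q)*(2*q) = 2*q*(V + q))
t(H, X) = 5 + H
sqrt(t(-5, G(6, 3)) + Y(-3, 3))*(-109) - 13 = sqrt((5 - 5) + 2*3*(-3 + 3))*(-109) - 13 = sqrt(0 + 2*3*0)*(-109) - 13 = sqrt(0 + 0)*(-109) - 13 = sqrt(0)*(-109) - 13 = 0*(-109) - 13 = 0 - 13 = -13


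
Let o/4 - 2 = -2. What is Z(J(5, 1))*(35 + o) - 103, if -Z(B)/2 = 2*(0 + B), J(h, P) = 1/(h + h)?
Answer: -117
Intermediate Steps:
o = 0 (o = 8 + 4*(-2) = 8 - 8 = 0)
J(h, P) = 1/(2*h)
Z(B) = -4*B (Z(B) = -4*(0 + B) = -4*B)
Z(J(5, 1))*(35 + o) - 103 = (-2/5)*(35 + 0) - 103 = -2/5*35 - 103 = -4*⅒*35 - 103 = -⅖*35 - 103 = -14 - 103 = -117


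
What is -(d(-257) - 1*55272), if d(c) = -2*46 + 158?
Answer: 55206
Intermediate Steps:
d(c) = 66 (d(c) = -92 + 158 = 66)
-(d(-257) - 1*55272) = -(66 - 1*55272) = -(66 - 55272) = -1*(-55206) = 55206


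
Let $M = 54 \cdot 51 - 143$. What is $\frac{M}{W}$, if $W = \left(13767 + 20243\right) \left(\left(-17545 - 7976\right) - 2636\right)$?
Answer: $- \frac{2611}{957619570} \approx -2.7266 \cdot 10^{-6}$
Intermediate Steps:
$M = 2611$ ($M = 2754 - 143 = 2611$)
$W = -957619570$ ($W = 34010 \left(\left(-17545 - 7976\right) - 2636\right) = 34010 \left(-25521 - 2636\right) = 34010 \left(-28157\right) = -957619570$)
$\frac{M}{W} = \frac{2611}{-957619570} = 2611 \left(- \frac{1}{957619570}\right) = - \frac{2611}{957619570}$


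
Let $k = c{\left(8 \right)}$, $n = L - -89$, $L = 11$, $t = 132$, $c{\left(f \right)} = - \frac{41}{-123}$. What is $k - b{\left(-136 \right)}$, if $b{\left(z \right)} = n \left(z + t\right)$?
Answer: $\frac{1201}{3} \approx 400.33$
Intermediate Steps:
$c{\left(f \right)} = \frac{1}{3}$ ($c{\left(f \right)} = \left(-41\right) \left(- \frac{1}{123}\right) = \frac{1}{3}$)
$n = 100$ ($n = 11 - -89 = 11 + 89 = 100$)
$b{\left(z \right)} = 13200 + 100 z$ ($b{\left(z \right)} = 100 \left(z + 132\right) = 100 \left(132 + z\right) = 13200 + 100 z$)
$k = \frac{1}{3} \approx 0.33333$
$k - b{\left(-136 \right)} = \frac{1}{3} - \left(13200 + 100 \left(-136\right)\right) = \frac{1}{3} - \left(13200 - 13600\right) = \frac{1}{3} - -400 = \frac{1}{3} + 400 = \frac{1201}{3}$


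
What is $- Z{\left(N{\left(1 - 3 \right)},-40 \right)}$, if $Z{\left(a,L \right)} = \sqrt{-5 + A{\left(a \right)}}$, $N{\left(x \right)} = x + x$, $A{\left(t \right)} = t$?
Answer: $- 3 i \approx - 3.0 i$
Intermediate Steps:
$N{\left(x \right)} = 2 x$
$Z{\left(a,L \right)} = \sqrt{-5 + a}$
$- Z{\left(N{\left(1 - 3 \right)},-40 \right)} = - \sqrt{-5 + 2 \left(1 - 3\right)} = - \sqrt{-5 + 2 \left(-2\right)} = - \sqrt{-5 - 4} = - \sqrt{-9} = - 3 i$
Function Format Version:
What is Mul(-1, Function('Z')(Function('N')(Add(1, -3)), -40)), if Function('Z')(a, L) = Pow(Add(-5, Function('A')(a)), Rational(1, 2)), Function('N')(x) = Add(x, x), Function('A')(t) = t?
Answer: Mul(-3, I) ≈ Mul(-3.0000, I)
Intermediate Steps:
Function('N')(x) = Mul(2, x)
Function('Z')(a, L) = Pow(Add(-5, a), Rational(1, 2))
Mul(-1, Function('Z')(Function('N')(Add(1, -3)), -40)) = Mul(-1, Pow(Add(-5, Mul(2, Add(1, -3))), Rational(1, 2))) = Mul(-1, Pow(Add(-5, Mul(2, -2)), Rational(1, 2))) = Mul(-1, Pow(Add(-5, -4), Rational(1, 2))) = Mul(-1, Pow(-9, Rational(1, 2))) = Mul(-1, Mul(3, I)) = Mul(-3, I)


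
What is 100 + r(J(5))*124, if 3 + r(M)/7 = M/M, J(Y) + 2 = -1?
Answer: -1636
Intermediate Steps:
J(Y) = -3 (J(Y) = -2 - 1 = -3)
r(M) = -14 (r(M) = -21 + 7*(M/M) = -21 + 7*1 = -21 + 7 = -14)
100 + r(J(5))*124 = 100 - 14*124 = 100 - 1736 = -1636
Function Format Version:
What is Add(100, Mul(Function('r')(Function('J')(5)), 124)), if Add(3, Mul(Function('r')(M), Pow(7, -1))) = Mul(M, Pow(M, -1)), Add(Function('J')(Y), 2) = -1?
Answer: -1636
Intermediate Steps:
Function('J')(Y) = -3 (Function('J')(Y) = Add(-2, -1) = -3)
Function('r')(M) = -14 (Function('r')(M) = Add(-21, Mul(7, Mul(M, Pow(M, -1)))) = Add(-21, Mul(7, 1)) = Add(-21, 7) = -14)
Add(100, Mul(Function('r')(Function('J')(5)), 124)) = Add(100, Mul(-14, 124)) = Add(100, -1736) = -1636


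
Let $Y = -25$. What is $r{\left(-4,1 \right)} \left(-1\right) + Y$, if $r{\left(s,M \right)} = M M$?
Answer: $-26$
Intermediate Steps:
$r{\left(s,M \right)} = M^{2}$
$r{\left(-4,1 \right)} \left(-1\right) + Y = 1^{2} \left(-1\right) - 25 = 1 \left(-1\right) - 25 = -1 - 25 = -26$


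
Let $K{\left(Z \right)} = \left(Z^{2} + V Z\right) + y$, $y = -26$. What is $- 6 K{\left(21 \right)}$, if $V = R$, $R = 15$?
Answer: $-4380$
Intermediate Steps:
$V = 15$
$K{\left(Z \right)} = -26 + Z^{2} + 15 Z$ ($K{\left(Z \right)} = \left(Z^{2} + 15 Z\right) - 26 = -26 + Z^{2} + 15 Z$)
$- 6 K{\left(21 \right)} = - 6 \left(-26 + 21^{2} + 15 \cdot 21\right) = - 6 \left(-26 + 441 + 315\right) = \left(-6\right) 730 = -4380$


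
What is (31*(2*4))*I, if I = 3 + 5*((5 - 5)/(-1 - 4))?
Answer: 744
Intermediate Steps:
I = 3 (I = 3 + 5*(0/(-5)) = 3 + 5*(0*(-1/5)) = 3 + 5*0 = 3 + 0 = 3)
(31*(2*4))*I = (31*(2*4))*3 = (31*8)*3 = 248*3 = 744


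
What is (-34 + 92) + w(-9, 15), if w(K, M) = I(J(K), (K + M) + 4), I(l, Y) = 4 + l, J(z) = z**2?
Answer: 143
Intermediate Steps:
w(K, M) = 4 + K**2
(-34 + 92) + w(-9, 15) = (-34 + 92) + (4 + (-9)**2) = 58 + (4 + 81) = 58 + 85 = 143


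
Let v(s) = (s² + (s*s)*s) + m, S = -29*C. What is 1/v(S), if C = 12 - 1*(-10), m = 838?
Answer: -1/259286190 ≈ -3.8567e-9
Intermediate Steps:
C = 22 (C = 12 + 10 = 22)
S = -638 (S = -29*22 = -638)
v(s) = 838 + s² + s³ (v(s) = (s² + (s*s)*s) + 838 = (s² + s²*s) + 838 = (s² + s³) + 838 = 838 + s² + s³)
1/v(S) = 1/(838 + (-638)² + (-638)³) = 1/(838 + 407044 - 259694072) = 1/(-259286190) = -1/259286190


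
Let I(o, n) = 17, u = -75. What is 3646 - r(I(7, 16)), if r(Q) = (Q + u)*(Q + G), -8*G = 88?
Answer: 3994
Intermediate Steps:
G = -11 (G = -⅛*88 = -11)
r(Q) = (-75 + Q)*(-11 + Q) (r(Q) = (Q - 75)*(Q - 11) = (-75 + Q)*(-11 + Q))
3646 - r(I(7, 16)) = 3646 - (825 + 17² - 86*17) = 3646 - (825 + 289 - 1462) = 3646 - 1*(-348) = 3646 + 348 = 3994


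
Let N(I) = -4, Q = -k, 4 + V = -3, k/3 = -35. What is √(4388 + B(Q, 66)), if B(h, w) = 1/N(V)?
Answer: √17551/2 ≈ 66.240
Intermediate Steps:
k = -105 (k = 3*(-35) = -105)
V = -7 (V = -4 - 3 = -7)
Q = 105 (Q = -1*(-105) = 105)
B(h, w) = -¼ (B(h, w) = 1/(-4) = -¼)
√(4388 + B(Q, 66)) = √(4388 - ¼) = √(17551/4) = √17551/2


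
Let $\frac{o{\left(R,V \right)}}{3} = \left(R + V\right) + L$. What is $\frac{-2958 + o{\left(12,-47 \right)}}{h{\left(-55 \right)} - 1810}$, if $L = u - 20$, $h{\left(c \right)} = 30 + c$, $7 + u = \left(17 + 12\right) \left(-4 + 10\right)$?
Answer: $\frac{2622}{1835} \approx 1.4289$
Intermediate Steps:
$u = 167$ ($u = -7 + \left(17 + 12\right) \left(-4 + 10\right) = -7 + 29 \cdot 6 = -7 + 174 = 167$)
$L = 147$ ($L = 167 - 20 = 147$)
$o{\left(R,V \right)} = 441 + 3 R + 3 V$ ($o{\left(R,V \right)} = 3 \left(\left(R + V\right) + 147\right) = 3 \left(147 + R + V\right) = 441 + 3 R + 3 V$)
$\frac{-2958 + o{\left(12,-47 \right)}}{h{\left(-55 \right)} - 1810} = \frac{-2958 + \left(441 + 3 \cdot 12 + 3 \left(-47\right)\right)}{\left(30 - 55\right) - 1810} = \frac{-2958 + \left(441 + 36 - 141\right)}{-25 - 1810} = \frac{-2958 + 336}{-1835} = \left(-2622\right) \left(- \frac{1}{1835}\right) = \frac{2622}{1835}$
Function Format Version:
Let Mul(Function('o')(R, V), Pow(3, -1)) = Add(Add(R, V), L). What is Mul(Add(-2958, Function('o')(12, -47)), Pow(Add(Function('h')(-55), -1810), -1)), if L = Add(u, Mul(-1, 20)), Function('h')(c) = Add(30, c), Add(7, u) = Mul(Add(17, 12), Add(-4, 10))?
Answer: Rational(2622, 1835) ≈ 1.4289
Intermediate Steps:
u = 167 (u = Add(-7, Mul(Add(17, 12), Add(-4, 10))) = Add(-7, Mul(29, 6)) = Add(-7, 174) = 167)
L = 147 (L = Add(167, Mul(-1, 20)) = Add(167, -20) = 147)
Function('o')(R, V) = Add(441, Mul(3, R), Mul(3, V)) (Function('o')(R, V) = Mul(3, Add(Add(R, V), 147)) = Mul(3, Add(147, R, V)) = Add(441, Mul(3, R), Mul(3, V)))
Mul(Add(-2958, Function('o')(12, -47)), Pow(Add(Function('h')(-55), -1810), -1)) = Mul(Add(-2958, Add(441, Mul(3, 12), Mul(3, -47))), Pow(Add(Add(30, -55), -1810), -1)) = Mul(Add(-2958, Add(441, 36, -141)), Pow(Add(-25, -1810), -1)) = Mul(Add(-2958, 336), Pow(-1835, -1)) = Mul(-2622, Rational(-1, 1835)) = Rational(2622, 1835)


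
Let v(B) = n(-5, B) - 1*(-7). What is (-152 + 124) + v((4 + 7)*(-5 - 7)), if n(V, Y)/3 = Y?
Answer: -417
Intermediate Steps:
n(V, Y) = 3*Y
v(B) = 7 + 3*B (v(B) = 3*B - 1*(-7) = 3*B + 7 = 7 + 3*B)
(-152 + 124) + v((4 + 7)*(-5 - 7)) = (-152 + 124) + (7 + 3*((4 + 7)*(-5 - 7))) = -28 + (7 + 3*(11*(-12))) = -28 + (7 + 3*(-132)) = -28 + (7 - 396) = -28 - 389 = -417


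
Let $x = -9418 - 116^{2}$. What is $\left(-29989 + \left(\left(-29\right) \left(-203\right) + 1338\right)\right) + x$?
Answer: $-45638$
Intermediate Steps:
$x = -22874$ ($x = -9418 - 13456 = -22874$)
$\left(-29989 + \left(\left(-29\right) \left(-203\right) + 1338\right)\right) + x = \left(-29989 + \left(\left(-29\right) \left(-203\right) + 1338\right)\right) - 22874 = \left(-29989 + \left(5887 + 1338\right)\right) - 22874 = \left(-29989 + 7225\right) - 22874 = -22764 - 22874 = -45638$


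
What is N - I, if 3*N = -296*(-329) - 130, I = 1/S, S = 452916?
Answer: 14682630887/452916 ≈ 32418.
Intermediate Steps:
I = 1/452916 ≈ 2.2079e-6
N = 32418 (N = (-296*(-329) - 130)/3 = (97384 - 130)/3 = (⅓)*97254 = 32418)
N - I = 32418 - 1*1/452916 = 32418 - 1/452916 = 14682630887/452916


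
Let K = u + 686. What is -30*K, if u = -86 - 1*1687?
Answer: 32610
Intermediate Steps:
u = -1773 (u = -86 - 1687 = -1773)
K = -1087 (K = -1773 + 686 = -1087)
-30*K = -30*(-1087) = 32610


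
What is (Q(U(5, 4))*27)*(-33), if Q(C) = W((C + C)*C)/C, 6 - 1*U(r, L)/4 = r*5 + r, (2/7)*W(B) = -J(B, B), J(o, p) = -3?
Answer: 6237/64 ≈ 97.453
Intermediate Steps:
W(B) = 21/2 (W(B) = 7*(-1*(-3))/2 = (7/2)*3 = 21/2)
U(r, L) = 24 - 24*r (U(r, L) = 24 - 4*(r*5 + r) = 24 - 4*(5*r + r) = 24 - 24*r)
Q(C) = 21/(2*C)
(Q(U(5, 4))*27)*(-33) = ((21/(2*(24 - 24*5)))*27)*(-33) = ((21/(2*(24 - 120)))*27)*(-33) = (((21/2)/(-96))*27)*(-33) = (((21/2)*(-1/96))*27)*(-33) = -7/64*27*(-33) = -189/64*(-33) = 6237/64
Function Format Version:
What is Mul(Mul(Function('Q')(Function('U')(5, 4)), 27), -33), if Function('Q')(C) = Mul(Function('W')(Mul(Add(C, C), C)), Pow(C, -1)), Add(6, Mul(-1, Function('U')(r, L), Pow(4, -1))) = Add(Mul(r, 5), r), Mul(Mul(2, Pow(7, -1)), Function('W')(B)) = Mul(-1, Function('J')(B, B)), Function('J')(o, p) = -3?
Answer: Rational(6237, 64) ≈ 97.453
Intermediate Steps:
Function('W')(B) = Rational(21, 2) (Function('W')(B) = Mul(Rational(7, 2), Mul(-1, -3)) = Mul(Rational(7, 2), 3) = Rational(21, 2))
Function('U')(r, L) = Add(24, Mul(-24, r)) (Function('U')(r, L) = Add(24, Mul(-4, Add(Mul(r, 5), r))) = Add(24, Mul(-4, Add(Mul(5, r), r))) = Add(24, Mul(-4, Mul(6, r))) = Add(24, Mul(-24, r)))
Function('Q')(C) = Mul(Rational(21, 2), Pow(C, -1))
Mul(Mul(Function('Q')(Function('U')(5, 4)), 27), -33) = Mul(Mul(Mul(Rational(21, 2), Pow(Add(24, Mul(-24, 5)), -1)), 27), -33) = Mul(Mul(Mul(Rational(21, 2), Pow(Add(24, -120), -1)), 27), -33) = Mul(Mul(Mul(Rational(21, 2), Pow(-96, -1)), 27), -33) = Mul(Mul(Mul(Rational(21, 2), Rational(-1, 96)), 27), -33) = Mul(Mul(Rational(-7, 64), 27), -33) = Mul(Rational(-189, 64), -33) = Rational(6237, 64)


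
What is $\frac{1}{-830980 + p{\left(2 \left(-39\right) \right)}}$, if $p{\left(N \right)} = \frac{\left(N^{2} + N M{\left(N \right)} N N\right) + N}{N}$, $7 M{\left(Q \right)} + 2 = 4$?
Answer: $- \frac{7}{5805231} \approx -1.2058 \cdot 10^{-6}$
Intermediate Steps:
$M{\left(Q \right)} = \frac{2}{7}$ ($M{\left(Q \right)} = - \frac{2}{7} + \frac{1}{7} \cdot 4 = - \frac{2}{7} + \frac{4}{7} = \frac{2}{7}$)
$p{\left(N \right)} = \frac{N + N^{2} + \frac{2 N^{3}}{7}}{N}$ ($p{\left(N \right)} = \frac{\left(N^{2} + N \frac{2}{7} N N\right) + N}{N} = \frac{\left(N^{2} + \frac{2 N}{7} N N\right) + N}{N} = \frac{\left(N^{2} + \frac{2 N^{2}}{7} N\right) + N}{N} = \frac{\left(N^{2} + \frac{2 N^{3}}{7}\right) + N}{N} = \frac{N + N^{2} + \frac{2 N^{3}}{7}}{N}$)
$\frac{1}{-830980 + p{\left(2 \left(-39\right) \right)}} = \frac{1}{-830980 + \left(1 + 2 \left(-39\right) + \frac{2 \left(2 \left(-39\right)\right)^{2}}{7}\right)} = \frac{1}{-830980 + \left(1 - 78 + \frac{2 \left(-78\right)^{2}}{7}\right)} = \frac{1}{-830980 + \left(1 - 78 + \frac{2}{7} \cdot 6084\right)} = \frac{1}{-830980 + \left(1 - 78 + \frac{12168}{7}\right)} = \frac{1}{-830980 + \frac{11629}{7}} = \frac{1}{- \frac{5805231}{7}} = - \frac{7}{5805231}$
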